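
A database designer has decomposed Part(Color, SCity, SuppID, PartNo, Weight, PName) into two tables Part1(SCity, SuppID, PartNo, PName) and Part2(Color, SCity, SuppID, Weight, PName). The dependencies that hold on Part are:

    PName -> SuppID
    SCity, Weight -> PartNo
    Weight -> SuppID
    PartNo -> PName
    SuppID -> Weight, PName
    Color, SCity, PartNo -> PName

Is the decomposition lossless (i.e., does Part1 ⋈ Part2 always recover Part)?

Common attributes: Part1 ∩ Part2 = {SCity, SuppID, PName}.
Closure of {SCity, SuppID, PName}: SuppID → Weight, PName applies, adding Weight; SCity, Weight → PartNo applies, adding PartNo. So (SCity, SuppID, PName)⁺ = {SCity, SuppID, PartNo, Weight, PName}.
This closure contains every attribute of Part1, so Part1 ∩ Part2 → Part1. The join is lossless.

Yes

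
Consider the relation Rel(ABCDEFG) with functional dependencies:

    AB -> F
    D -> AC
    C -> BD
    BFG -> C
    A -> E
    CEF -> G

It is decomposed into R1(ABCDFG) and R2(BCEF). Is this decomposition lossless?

Yes

Common attributes: R1 ∩ R2 = {BCF}.
Closure of {BCF}: C → BD applies, adding D; D → AC applies, adding A; A → E applies, adding E; CEF → G applies, adding G. So (BCF)⁺ = {ABCDEFG}.
This closure contains every attribute of R1, so R1 ∩ R2 → R1. The join is lossless.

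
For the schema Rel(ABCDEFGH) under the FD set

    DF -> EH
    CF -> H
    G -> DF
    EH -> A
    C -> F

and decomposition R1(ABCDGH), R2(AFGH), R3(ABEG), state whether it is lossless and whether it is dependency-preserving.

lossless but not dependency-preserving

Lossless test (chase): Rows 1 and 2 agree on G; apply G→DF and equate their DF entries. Rows 1 and 3 agree on G; apply G→DF and equate their DF entries. Rows 1 and 2 agree on DF; apply DF→EH and equate their EH entries. Rows 1 and 3 agree on DF; apply DF→EH and equate their EH entries. Row 1 is now all distinguished symbols — the join is lossless.
Dependency preservation: the restricted closure of {DF} across the fragments never reaches {EH}, so DF → EH cannot be enforced without a join — not preserved.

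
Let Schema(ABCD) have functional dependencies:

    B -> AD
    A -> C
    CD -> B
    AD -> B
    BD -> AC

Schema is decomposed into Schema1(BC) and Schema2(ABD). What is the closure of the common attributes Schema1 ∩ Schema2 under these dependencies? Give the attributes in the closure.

ABCD

Schema1 ∩ Schema2 = {B}.
B → AD applies, adding AD
A → C applies, adding C
Closure: {ABCD}.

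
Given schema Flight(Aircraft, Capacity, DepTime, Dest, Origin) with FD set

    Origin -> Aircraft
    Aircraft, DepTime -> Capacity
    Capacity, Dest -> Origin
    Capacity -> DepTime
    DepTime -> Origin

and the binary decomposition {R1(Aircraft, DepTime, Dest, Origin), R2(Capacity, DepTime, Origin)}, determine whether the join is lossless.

Yes

Common attributes: R1 ∩ R2 = {DepTime, Origin}.
Closure of {DepTime, Origin}: Origin → Aircraft applies, adding Aircraft; Aircraft, DepTime → Capacity applies, adding Capacity. So (DepTime, Origin)⁺ = {Aircraft, Capacity, DepTime, Origin}.
This closure contains every attribute of R2, so R1 ∩ R2 → R2. The join is lossless.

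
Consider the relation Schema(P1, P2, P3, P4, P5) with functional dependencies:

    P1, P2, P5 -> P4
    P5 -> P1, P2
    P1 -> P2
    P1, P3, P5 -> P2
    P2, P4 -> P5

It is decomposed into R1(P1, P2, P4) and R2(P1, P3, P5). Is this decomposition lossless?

Common attributes: R1 ∩ R2 = {P1}.
Closure of {P1}: P1 → P2 applies, adding P2. So (P1)⁺ = {P1, P2}.
The closure contains neither all of R1 = {P1, P2, P4} nor all of R2 = {P1, P3, P5}, so the common attributes are not a superkey of either fragment. The join is lossy.

No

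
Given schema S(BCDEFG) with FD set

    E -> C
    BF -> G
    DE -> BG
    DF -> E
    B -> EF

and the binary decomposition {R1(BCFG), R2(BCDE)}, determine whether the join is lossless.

Yes

Common attributes: R1 ∩ R2 = {BC}.
Closure of {BC}: B → EF applies, adding EF; BF → G applies, adding G. So (BC)⁺ = {BCEFG}.
This closure contains every attribute of R1, so R1 ∩ R2 → R1. The join is lossless.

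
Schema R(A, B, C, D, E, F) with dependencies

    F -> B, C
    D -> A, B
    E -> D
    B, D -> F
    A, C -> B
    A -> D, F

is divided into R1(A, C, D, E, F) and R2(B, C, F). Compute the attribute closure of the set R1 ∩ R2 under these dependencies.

B, C, F

R1 ∩ R2 = {C, F}.
F → B, C applies, adding B
Closure: {B, C, F}.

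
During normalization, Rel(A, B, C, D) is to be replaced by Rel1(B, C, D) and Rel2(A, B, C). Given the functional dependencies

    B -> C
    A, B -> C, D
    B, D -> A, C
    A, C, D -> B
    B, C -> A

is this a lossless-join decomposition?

Yes

Common attributes: Rel1 ∩ Rel2 = {B, C}.
Closure of {B, C}: B, C → A applies, adding A; A, B → C, D applies, adding D. So (B, C)⁺ = {A, B, C, D}.
This closure contains every attribute of Rel1, so Rel1 ∩ Rel2 → Rel1. The join is lossless.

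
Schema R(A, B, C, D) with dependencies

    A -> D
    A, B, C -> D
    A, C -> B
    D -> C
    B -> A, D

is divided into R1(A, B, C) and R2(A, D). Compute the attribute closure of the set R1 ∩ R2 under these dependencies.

R1 ∩ R2 = {A}.
A → D applies, adding D
D → C applies, adding C
A, C → B applies, adding B
Closure: {A, B, C, D}.

A, B, C, D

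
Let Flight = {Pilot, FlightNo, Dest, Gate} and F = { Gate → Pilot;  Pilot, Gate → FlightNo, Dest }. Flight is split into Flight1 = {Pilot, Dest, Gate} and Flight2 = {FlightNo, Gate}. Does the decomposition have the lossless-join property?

Common attributes: Flight1 ∩ Flight2 = {Gate}.
Closure of {Gate}: Gate → Pilot applies, adding Pilot; Pilot, Gate → FlightNo, Dest applies, adding FlightNo, Dest. So (Gate)⁺ = {Pilot, FlightNo, Dest, Gate}.
This closure contains every attribute of Flight1, so Flight1 ∩ Flight2 → Flight1. The join is lossless.

Yes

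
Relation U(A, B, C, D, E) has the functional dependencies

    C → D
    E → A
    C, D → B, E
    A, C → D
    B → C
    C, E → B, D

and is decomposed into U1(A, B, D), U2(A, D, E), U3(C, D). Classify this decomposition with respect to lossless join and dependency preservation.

Lossless test (chase): applying each FD to every pair of rows produces no changes in the tableau, so no row becomes fully distinguished — the join is lossy.
Dependency preservation: the restricted closure of {C, D} across the fragments never reaches {B, E}, so C, D → B, E cannot be enforced without a join — not preserved.

lossy and not dependency-preserving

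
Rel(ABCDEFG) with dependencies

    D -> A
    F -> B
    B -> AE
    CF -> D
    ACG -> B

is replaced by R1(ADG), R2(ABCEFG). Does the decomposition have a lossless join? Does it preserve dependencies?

Lossless test: (AG)⁺ = {AG}, which is a superkey of neither fragment — lossy.
Dependency preservation: the restricted closure of {CF} across the fragments never reaches {D}, so CF → D cannot be enforced without a join — not preserved.

lossy and not dependency-preserving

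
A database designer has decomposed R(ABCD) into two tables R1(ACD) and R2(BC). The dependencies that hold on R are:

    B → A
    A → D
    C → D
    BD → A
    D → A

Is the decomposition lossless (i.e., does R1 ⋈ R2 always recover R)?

Yes

Common attributes: R1 ∩ R2 = {C}.
Closure of {C}: C → D applies, adding D; D → A applies, adding A. So (C)⁺ = {ACD}.
This closure contains every attribute of R1, so R1 ∩ R2 → R1. The join is lossless.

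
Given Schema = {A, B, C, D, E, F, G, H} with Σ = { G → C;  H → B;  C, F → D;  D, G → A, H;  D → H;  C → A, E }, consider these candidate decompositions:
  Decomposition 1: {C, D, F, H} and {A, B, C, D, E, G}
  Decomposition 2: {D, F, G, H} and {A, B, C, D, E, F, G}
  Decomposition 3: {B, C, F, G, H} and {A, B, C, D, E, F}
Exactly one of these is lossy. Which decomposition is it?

Decomposition 1

Decomposition 1: common = {C, D}, closure = {A, B, C, D, E, H} → lossy.
Decomposition 2: common = {D, F, G}, closure = {A, B, C, D, E, F, G, H} → lossless.
Decomposition 3: common = {B, C, F}, closure = {A, B, C, D, E, F, H} → lossless.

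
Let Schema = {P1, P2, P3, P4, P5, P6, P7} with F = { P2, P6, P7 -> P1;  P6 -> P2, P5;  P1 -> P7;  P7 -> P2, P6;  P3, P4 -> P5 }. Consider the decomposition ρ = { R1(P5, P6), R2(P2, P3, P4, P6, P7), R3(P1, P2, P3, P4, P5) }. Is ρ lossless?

Chase test. Columns are P1, P2, P3, P4, P5, P6, P7; row i has aⱼ where attribute j ∈ Ri, else bᵢⱼ.
Initial tableau (one row per fragment):
  row 1: b11 b12 b13 b14 a5 a6 b17
  row 2: b21 a2 a3 a4 b25 a6 a7
  row 3: a1 a2 a3 a4 a5 b36 b37
Rows 1 and 2 agree on P6; apply P6→P2, P5 and equate their P2, P5 entries.
No row becomes fully distinguished — the join is lossy.

No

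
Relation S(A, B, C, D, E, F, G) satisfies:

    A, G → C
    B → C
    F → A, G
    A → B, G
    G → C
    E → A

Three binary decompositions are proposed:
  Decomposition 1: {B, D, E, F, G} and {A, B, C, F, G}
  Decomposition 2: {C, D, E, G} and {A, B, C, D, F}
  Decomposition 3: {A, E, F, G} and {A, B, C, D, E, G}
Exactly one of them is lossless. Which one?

Decomposition 1

Decomposition 1: common = {B, F, G}, closure = {A, B, C, F, G} → lossless.
Decomposition 2: common = {C, D}, closure = {C, D} → lossy.
Decomposition 3: common = {A, E, G}, closure = {A, B, C, E, G} → lossy.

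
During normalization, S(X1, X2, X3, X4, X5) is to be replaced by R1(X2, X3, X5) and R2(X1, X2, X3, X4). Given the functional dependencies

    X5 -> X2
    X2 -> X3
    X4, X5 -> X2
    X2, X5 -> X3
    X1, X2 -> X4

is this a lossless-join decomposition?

Common attributes: R1 ∩ R2 = {X2, X3}.
No dependency enlarges {X2, X3}, so (X2, X3)⁺ = {X2, X3}.
The closure contains neither all of R1 = {X2, X3, X5} nor all of R2 = {X1, X2, X3, X4}, so the common attributes are not a superkey of either fragment. The join is lossy.

No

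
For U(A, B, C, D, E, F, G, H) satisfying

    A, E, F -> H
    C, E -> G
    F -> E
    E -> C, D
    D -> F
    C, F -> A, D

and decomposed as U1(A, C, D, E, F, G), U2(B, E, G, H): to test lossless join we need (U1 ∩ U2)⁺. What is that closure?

A, C, D, E, F, G, H

U1 ∩ U2 = {E, G}.
E → C, D applies, adding C, D
D → F applies, adding F
C, F → A, D applies, adding A
A, E, F → H applies, adding H
Closure: {A, C, D, E, F, G, H}.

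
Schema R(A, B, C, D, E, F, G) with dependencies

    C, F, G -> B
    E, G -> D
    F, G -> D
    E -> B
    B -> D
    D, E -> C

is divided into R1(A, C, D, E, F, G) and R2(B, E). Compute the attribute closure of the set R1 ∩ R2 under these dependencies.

B, C, D, E

R1 ∩ R2 = {E}.
E → B applies, adding B
B → D applies, adding D
D, E → C applies, adding C
Closure: {B, C, D, E}.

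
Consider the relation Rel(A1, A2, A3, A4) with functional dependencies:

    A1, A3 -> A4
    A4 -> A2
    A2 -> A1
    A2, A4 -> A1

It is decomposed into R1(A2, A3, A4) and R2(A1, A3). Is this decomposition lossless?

No

Common attributes: R1 ∩ R2 = {A3}.
No dependency enlarges {A3}, so (A3)⁺ = {A3}.
The closure contains neither all of R1 = {A2, A3, A4} nor all of R2 = {A1, A3}, so the common attributes are not a superkey of either fragment. The join is lossy.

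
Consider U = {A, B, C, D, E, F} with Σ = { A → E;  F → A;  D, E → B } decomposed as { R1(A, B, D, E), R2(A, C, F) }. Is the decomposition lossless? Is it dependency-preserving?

Lossless test: (A)⁺ = {A, E}, which is a superkey of neither fragment — lossy.
Dependency preservation: every FD's attributes lie within a single fragment, so each can be enforced locally — preserved.

lossy but dependency-preserving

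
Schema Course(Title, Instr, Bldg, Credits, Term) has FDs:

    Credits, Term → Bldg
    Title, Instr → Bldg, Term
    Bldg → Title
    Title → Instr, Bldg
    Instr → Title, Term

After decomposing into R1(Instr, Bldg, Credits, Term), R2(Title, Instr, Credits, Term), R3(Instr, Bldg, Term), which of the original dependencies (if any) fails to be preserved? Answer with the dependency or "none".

Credits, Term → Bldg lies within R1.
Title, Instr → Bldg, Term: restricted closure across fragments reaches Bldg, Term.
Bldg → Title: restricted closure across fragments reaches Title.
Title → Instr, Bldg: restricted closure across fragments reaches Instr, Bldg.
Instr → Title, Term lies within R2.
Every dependency is enforceable on the fragments, so the decomposition is dependency-preserving.

none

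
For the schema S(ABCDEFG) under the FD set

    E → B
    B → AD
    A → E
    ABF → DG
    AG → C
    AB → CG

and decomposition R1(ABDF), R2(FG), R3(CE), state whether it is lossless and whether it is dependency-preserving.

lossy and not dependency-preserving

Lossless test (chase): applying each FD to every pair of rows produces no changes in the tableau, so no row becomes fully distinguished — the join is lossy.
Dependency preservation: the restricted closure of {E} across the fragments never reaches {B}, so E → B cannot be enforced without a join — not preserved.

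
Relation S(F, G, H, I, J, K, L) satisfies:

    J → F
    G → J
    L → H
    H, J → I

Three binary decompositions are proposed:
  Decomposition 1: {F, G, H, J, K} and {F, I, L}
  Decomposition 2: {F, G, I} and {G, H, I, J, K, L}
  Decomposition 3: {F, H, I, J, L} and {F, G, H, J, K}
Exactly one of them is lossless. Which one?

Decomposition 1: common = {F}, closure = {F} → lossy.
Decomposition 2: common = {G, I}, closure = {F, G, I, J} → lossless.
Decomposition 3: common = {F, H, J}, closure = {F, H, I, J} → lossy.

Decomposition 2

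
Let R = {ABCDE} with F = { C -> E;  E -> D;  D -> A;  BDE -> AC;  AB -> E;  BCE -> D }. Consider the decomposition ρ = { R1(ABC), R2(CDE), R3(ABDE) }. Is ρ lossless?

Chase test. Columns are ABCDE; row i has aⱼ where attribute j ∈ Ri, else bᵢⱼ.
Initial tableau (one row per fragment):
  row 1: a1 a2 a3 b14 b15
  row 2: b21 b22 a3 a4 a5
  row 3: a1 a2 b33 a4 a5
Rows 1 and 2 agree on C; apply C→E and equate their E entries.
Rows 1 and 2 agree on E; apply E→D and equate their D entries.
Rows 1 and 2 agree on D; apply D→A and equate their A entries.
Rows 1 and 3 agree on BDE; apply BDE→AC and equate their AC entries.
Row 1 is now all distinguished symbols — the join is lossless.

Yes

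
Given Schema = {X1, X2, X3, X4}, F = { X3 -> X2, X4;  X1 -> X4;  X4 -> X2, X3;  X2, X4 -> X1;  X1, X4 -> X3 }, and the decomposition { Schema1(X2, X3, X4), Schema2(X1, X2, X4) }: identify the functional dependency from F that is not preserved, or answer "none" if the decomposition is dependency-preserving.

X3 → X2, X4 lies within Schema1.
X1 → X4 lies within Schema2.
X4 → X2, X3 lies within Schema1.
X2, X4 → X1 lies within Schema2.
X1, X4 → X3: restricted closure across fragments reaches X3.
Every dependency is enforceable on the fragments, so the decomposition is dependency-preserving.

none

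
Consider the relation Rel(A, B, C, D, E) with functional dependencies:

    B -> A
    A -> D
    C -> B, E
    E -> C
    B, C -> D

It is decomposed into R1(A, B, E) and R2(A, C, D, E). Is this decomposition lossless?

Yes

Common attributes: R1 ∩ R2 = {A, E}.
Closure of {A, E}: A → D applies, adding D; E → C applies, adding C; C → B, E applies, adding B. So (A, E)⁺ = {A, B, C, D, E}.
This closure contains every attribute of R1, so R1 ∩ R2 → R1. The join is lossless.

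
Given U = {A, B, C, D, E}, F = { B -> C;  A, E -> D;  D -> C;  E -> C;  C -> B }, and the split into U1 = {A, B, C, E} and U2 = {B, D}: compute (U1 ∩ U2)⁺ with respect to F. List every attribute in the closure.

U1 ∩ U2 = {B}.
B → C applies, adding C
Closure: {B, C}.

B, C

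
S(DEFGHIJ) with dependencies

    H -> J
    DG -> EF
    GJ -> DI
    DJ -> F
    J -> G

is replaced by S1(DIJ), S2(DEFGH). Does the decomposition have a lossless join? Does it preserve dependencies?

Lossless test: (D)⁺ = {D}, which is a superkey of neither fragment — lossy.
Dependency preservation: the restricted closure of {H} across the fragments never reaches {J}, so H → J cannot be enforced without a join — not preserved.

lossy and not dependency-preserving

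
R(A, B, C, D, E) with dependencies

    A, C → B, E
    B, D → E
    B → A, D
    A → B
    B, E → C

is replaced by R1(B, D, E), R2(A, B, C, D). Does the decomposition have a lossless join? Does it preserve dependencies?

lossless and dependency-preserving

Lossless test: (B, D)⁺ = {A, B, C, D, E}, which contains all of one fragment — lossless.
Dependency preservation: A, C → B, E; B, E → C are not contained in any single fragment, but the restricted closure of each left-hand side across the fragments still reaches the right-hand side; the remaining FDs each lie inside some fragment. All dependencies are preserved.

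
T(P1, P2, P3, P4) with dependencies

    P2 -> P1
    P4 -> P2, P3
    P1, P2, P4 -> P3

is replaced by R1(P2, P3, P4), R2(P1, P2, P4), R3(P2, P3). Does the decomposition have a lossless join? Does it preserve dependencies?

lossless and dependency-preserving

Lossless test (chase): Rows 1 and 2 agree on P2; apply P2→P1 and equate their P1 entries. Rows 1 and 3 agree on P2; apply P2→P1 and equate their P1 entries. Rows 1 and 2 agree on P4; apply P4→P2, P3 and equate their P2, P3 entries. Row 1 is now all distinguished symbols — the join is lossless.
Dependency preservation: P1, P2, P4 → P3 is not contained in any single fragment, but the restricted closure of its left-hand side across the fragments still reaches the right-hand side; the remaining FDs each lie inside some fragment. All dependencies are preserved.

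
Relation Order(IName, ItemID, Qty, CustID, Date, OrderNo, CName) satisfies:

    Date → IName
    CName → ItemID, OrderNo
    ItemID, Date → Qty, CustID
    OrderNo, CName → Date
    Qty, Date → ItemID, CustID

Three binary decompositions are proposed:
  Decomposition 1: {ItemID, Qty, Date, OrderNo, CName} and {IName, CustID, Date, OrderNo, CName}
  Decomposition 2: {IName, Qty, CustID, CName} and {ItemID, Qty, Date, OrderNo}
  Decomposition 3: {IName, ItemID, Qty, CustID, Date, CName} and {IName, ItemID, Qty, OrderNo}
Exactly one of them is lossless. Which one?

Decomposition 1

Decomposition 1: common = {Date, OrderNo, CName}, closure = {IName, ItemID, Qty, CustID, Date, OrderNo, CName} → lossless.
Decomposition 2: common = {Qty}, closure = {Qty} → lossy.
Decomposition 3: common = {IName, ItemID, Qty}, closure = {IName, ItemID, Qty} → lossy.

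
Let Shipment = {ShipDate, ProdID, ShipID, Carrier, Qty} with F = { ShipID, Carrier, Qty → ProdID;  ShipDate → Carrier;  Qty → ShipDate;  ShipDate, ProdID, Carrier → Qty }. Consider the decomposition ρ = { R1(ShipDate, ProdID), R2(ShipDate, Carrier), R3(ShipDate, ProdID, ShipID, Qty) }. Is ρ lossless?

Yes

Chase test. Columns are ShipDate, ProdID, ShipID, Carrier, Qty; row i has aⱼ where attribute j ∈ Ri, else bᵢⱼ.
Initial tableau (one row per fragment):
  row 1: a1 a2 b13 b14 b15
  row 2: a1 b22 b23 a4 b25
  row 3: a1 a2 a3 b34 a5
Rows 1 and 2 agree on ShipDate; apply ShipDate→Carrier and equate their Carrier entries.
Rows 1 and 3 agree on ShipDate; apply ShipDate→Carrier and equate their Carrier entries.
Rows 1 and 3 agree on ShipDate, ProdID, Carrier; apply ShipDate, ProdID, Carrier→Qty and equate their Qty entries.
Row 3 is now all distinguished symbols — the join is lossless.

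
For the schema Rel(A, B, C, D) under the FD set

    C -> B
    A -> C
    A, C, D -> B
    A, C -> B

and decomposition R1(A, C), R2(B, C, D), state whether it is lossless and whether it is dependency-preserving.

lossy but dependency-preserving

Lossless test: (C)⁺ = {B, C}, which is a superkey of neither fragment — lossy.
Dependency preservation: A, C, D → B; A, C → B are not contained in any single fragment, but the restricted closure of each left-hand side across the fragments still reaches the right-hand side; the remaining FDs each lie inside some fragment. All dependencies are preserved.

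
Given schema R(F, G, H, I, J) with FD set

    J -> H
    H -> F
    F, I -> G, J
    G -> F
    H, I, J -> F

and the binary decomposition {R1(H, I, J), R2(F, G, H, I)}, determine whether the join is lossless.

Common attributes: R1 ∩ R2 = {H, I}.
Closure of {H, I}: H → F applies, adding F; F, I → G, J applies, adding G, J. So (H, I)⁺ = {F, G, H, I, J}.
This closure contains every attribute of R1, so R1 ∩ R2 → R1. The join is lossless.

Yes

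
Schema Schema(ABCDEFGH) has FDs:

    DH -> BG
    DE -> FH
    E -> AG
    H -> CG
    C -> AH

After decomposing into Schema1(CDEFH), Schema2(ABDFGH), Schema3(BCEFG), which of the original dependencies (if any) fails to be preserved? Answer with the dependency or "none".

E -> AG

Check E → AG: no single fragment contains all of {AEG}, and the restricted closure of {E} across the fragments never reaches {AG}.
DH → BG is preserved.
DE → FH is preserved.
H → CG is preserved.
C → AH is preserved.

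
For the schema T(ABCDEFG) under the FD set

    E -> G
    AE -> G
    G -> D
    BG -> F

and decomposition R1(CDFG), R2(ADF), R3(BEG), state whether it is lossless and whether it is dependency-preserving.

lossy and not dependency-preserving

Lossless test (chase): Rows 1 and 3 agree on G; apply G→D and equate their D entries. No row becomes fully distinguished — the join is lossy.
Dependency preservation: the restricted closure of {BG} across the fragments never reaches {F}, so BG → F cannot be enforced without a join — not preserved.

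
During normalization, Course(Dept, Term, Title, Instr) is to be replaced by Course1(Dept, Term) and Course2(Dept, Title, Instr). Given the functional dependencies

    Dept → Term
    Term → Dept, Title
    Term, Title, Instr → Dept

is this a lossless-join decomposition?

Yes

Common attributes: Course1 ∩ Course2 = {Dept}.
Closure of {Dept}: Dept → Term applies, adding Term; Term → Dept, Title applies, adding Title. So (Dept)⁺ = {Dept, Term, Title}.
This closure contains every attribute of Course1, so Course1 ∩ Course2 → Course1. The join is lossless.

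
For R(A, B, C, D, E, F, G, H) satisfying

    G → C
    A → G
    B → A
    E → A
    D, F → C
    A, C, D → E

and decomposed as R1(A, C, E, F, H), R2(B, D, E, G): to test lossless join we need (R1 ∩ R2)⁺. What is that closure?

R1 ∩ R2 = {E}.
E → A applies, adding A
A → G applies, adding G
G → C applies, adding C
Closure: {A, C, E, G}.

A, C, E, G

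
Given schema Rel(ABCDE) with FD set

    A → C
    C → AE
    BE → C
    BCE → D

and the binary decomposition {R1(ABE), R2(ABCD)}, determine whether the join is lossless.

Yes

Common attributes: R1 ∩ R2 = {AB}.
Closure of {AB}: A → C applies, adding C; C → AE applies, adding E; BCE → D applies, adding D. So (AB)⁺ = {ABCDE}.
This closure contains every attribute of R1, so R1 ∩ R2 → R1. The join is lossless.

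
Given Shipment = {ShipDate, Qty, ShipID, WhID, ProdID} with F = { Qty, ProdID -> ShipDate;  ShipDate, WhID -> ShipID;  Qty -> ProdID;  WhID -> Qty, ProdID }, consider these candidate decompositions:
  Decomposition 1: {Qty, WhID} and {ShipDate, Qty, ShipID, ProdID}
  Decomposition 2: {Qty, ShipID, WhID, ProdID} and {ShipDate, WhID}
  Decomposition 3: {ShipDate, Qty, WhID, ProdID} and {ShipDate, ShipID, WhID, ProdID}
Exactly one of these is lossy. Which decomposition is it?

Decomposition 1

Decomposition 1: common = {Qty}, closure = {ShipDate, Qty, ProdID} → lossy.
Decomposition 2: common = {WhID}, closure = {ShipDate, Qty, ShipID, WhID, ProdID} → lossless.
Decomposition 3: common = {ShipDate, WhID, ProdID}, closure = {ShipDate, Qty, ShipID, WhID, ProdID} → lossless.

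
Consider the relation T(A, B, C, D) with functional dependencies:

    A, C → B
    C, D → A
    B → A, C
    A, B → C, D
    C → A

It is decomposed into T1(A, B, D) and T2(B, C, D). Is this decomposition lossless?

Yes

Common attributes: T1 ∩ T2 = {B, D}.
Closure of {B, D}: B → A, C applies, adding A, C. So (B, D)⁺ = {A, B, C, D}.
This closure contains every attribute of T1, so T1 ∩ T2 → T1. The join is lossless.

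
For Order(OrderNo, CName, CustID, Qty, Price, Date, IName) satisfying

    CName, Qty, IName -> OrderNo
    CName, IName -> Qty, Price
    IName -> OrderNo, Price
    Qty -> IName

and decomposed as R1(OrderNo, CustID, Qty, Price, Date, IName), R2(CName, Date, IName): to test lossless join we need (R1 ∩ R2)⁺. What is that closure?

OrderNo, Price, Date, IName

R1 ∩ R2 = {Date, IName}.
IName → OrderNo, Price applies, adding OrderNo, Price
Closure: {OrderNo, Price, Date, IName}.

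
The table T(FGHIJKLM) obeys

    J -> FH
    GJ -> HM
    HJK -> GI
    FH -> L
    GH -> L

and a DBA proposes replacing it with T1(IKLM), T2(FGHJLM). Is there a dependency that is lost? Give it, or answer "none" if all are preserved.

HJK -> GI

Check HJK → GI: no single fragment contains all of {GHIJK}, and the restricted closure of {HJK} across the fragments never reaches {GI}.
J → FH is preserved.
GJ → HM is preserved.
FH → L is preserved.
GH → L is preserved.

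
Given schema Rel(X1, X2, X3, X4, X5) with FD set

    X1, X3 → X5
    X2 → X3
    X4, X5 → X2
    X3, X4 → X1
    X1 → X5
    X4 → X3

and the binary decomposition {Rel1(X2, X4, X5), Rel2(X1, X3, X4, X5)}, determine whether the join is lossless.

Common attributes: Rel1 ∩ Rel2 = {X4, X5}.
Closure of {X4, X5}: X4, X5 → X2 applies, adding X2; X4 → X3 applies, adding X3; X3, X4 → X1 applies, adding X1. So (X4, X5)⁺ = {X1, X2, X3, X4, X5}.
This closure contains every attribute of Rel1, so Rel1 ∩ Rel2 → Rel1. The join is lossless.

Yes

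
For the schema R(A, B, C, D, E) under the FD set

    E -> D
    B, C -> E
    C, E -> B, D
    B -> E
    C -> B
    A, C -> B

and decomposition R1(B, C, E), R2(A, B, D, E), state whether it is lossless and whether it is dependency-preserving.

lossy but dependency-preserving

Lossless test: (B, E)⁺ = {B, D, E}, which is a superkey of neither fragment — lossy.
Dependency preservation: C, E → B, D; A, C → B are not contained in any single fragment, but the restricted closure of each left-hand side across the fragments still reaches the right-hand side; the remaining FDs each lie inside some fragment. All dependencies are preserved.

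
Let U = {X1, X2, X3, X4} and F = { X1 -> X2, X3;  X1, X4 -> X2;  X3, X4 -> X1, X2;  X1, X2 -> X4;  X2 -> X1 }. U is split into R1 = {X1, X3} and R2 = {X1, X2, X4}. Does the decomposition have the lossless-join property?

Yes

Common attributes: R1 ∩ R2 = {X1}.
Closure of {X1}: X1 → X2, X3 applies, adding X2, X3; X1, X2 → X4 applies, adding X4. So (X1)⁺ = {X1, X2, X3, X4}.
This closure contains every attribute of R1, so R1 ∩ R2 → R1. The join is lossless.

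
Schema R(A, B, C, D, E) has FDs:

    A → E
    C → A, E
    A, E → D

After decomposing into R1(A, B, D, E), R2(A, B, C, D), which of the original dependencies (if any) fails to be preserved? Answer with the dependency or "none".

A → E lies within R1.
C → A, E: restricted closure across fragments reaches A, E.
A, E → D lies within R1.
Every dependency is enforceable on the fragments, so the decomposition is dependency-preserving.

none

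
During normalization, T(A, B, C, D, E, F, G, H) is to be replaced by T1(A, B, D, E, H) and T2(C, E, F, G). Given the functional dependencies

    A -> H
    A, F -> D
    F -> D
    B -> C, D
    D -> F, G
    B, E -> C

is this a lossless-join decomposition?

No

Common attributes: T1 ∩ T2 = {E}.
No dependency enlarges {E}, so (E)⁺ = {E}.
The closure contains neither all of T1 = {A, B, D, E, H} nor all of T2 = {C, E, F, G}, so the common attributes are not a superkey of either fragment. The join is lossy.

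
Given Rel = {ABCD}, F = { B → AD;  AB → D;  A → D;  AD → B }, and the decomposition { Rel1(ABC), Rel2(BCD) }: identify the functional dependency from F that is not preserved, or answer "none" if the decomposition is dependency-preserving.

B → AD: restricted closure across fragments reaches AD.
AB → D: restricted closure across fragments reaches D.
A → D: restricted closure across fragments reaches D.
AD → B: restricted closure across fragments reaches B.
Every dependency is enforceable on the fragments, so the decomposition is dependency-preserving.

none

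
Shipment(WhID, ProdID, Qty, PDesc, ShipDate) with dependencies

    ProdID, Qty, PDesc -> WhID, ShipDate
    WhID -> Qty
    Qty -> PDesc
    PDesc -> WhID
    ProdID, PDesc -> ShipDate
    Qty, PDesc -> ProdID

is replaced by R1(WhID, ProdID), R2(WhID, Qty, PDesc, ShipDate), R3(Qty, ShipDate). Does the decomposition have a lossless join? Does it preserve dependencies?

lossless and dependency-preserving

Lossless test (chase): Rows 1 and 2 agree on WhID; apply WhID→Qty and equate their Qty entries. Rows 1 and 2 agree on Qty; apply Qty→PDesc and equate their PDesc entries. Rows 1 and 3 agree on Qty; apply Qty→PDesc and equate their PDesc entries. Rows 1 and 3 agree on PDesc; apply PDesc→WhID and equate their WhID entries. Rows 1 and 2 agree on Qty, PDesc; apply Qty, PDesc→ProdID and equate their ProdID entries. Rows 1 and 3 agree on Qty, PDesc; apply Qty, PDesc→ProdID and equate their ProdID entries. Rows 1 and 2 agree on ProdID, Qty, PDesc; apply ProdID, Qty, PDesc→WhID, ShipDate and equate their WhID, ShipDate entries. Row 1 is now all distinguished symbols — the join is lossless.
Dependency preservation: ProdID, Qty, PDesc → WhID, ShipDate; ProdID, PDesc → ShipDate; Qty, PDesc → ProdID are not contained in any single fragment, but the restricted closure of each left-hand side across the fragments still reaches the right-hand side; the remaining FDs each lie inside some fragment. All dependencies are preserved.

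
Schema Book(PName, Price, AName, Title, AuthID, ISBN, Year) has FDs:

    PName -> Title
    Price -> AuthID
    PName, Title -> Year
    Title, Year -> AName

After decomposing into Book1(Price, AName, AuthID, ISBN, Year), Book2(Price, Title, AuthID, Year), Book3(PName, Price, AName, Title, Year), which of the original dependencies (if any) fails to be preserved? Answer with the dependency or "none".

none

PName → Title lies within Book3.
Price → AuthID lies within Book1.
PName, Title → Year lies within Book3.
Title, Year → AName lies within Book3.
Every dependency is enforceable on the fragments, so the decomposition is dependency-preserving.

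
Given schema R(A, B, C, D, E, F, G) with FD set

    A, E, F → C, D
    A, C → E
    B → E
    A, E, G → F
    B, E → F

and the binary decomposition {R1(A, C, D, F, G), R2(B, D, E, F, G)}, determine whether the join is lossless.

No

Common attributes: R1 ∩ R2 = {D, F, G}.
No dependency enlarges {D, F, G}, so (D, F, G)⁺ = {D, F, G}.
The closure contains neither all of R1 = {A, C, D, F, G} nor all of R2 = {B, D, E, F, G}, so the common attributes are not a superkey of either fragment. The join is lossy.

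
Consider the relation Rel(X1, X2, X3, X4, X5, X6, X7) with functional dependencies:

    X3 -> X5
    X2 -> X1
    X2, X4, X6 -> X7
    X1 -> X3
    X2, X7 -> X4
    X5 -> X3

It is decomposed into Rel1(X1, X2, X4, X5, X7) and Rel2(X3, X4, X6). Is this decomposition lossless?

Common attributes: Rel1 ∩ Rel2 = {X4}.
No dependency enlarges {X4}, so (X4)⁺ = {X4}.
The closure contains neither all of Rel1 = {X1, X2, X4, X5, X7} nor all of Rel2 = {X3, X4, X6}, so the common attributes are not a superkey of either fragment. The join is lossy.

No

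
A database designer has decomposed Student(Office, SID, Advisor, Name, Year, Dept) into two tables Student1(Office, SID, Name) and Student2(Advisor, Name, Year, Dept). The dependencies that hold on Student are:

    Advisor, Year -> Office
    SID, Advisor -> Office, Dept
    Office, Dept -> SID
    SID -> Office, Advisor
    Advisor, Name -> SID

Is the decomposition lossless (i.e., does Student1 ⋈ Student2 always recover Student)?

Common attributes: Student1 ∩ Student2 = {Name}.
No dependency enlarges {Name}, so (Name)⁺ = {Name}.
The closure contains neither all of Student1 = {Office, SID, Name} nor all of Student2 = {Advisor, Name, Year, Dept}, so the common attributes are not a superkey of either fragment. The join is lossy.

No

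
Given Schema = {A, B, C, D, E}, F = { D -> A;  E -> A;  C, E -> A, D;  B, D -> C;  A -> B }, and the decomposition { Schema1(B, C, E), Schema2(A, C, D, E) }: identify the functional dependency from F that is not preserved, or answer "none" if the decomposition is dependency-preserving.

Check A → B: no single fragment contains all of {A, B}, and the restricted closure of {A} across the fragments never reaches {B}.
D → A is preserved.
E → A is preserved.
C, E → A, D is preserved.
B, D → C is preserved.

A -> B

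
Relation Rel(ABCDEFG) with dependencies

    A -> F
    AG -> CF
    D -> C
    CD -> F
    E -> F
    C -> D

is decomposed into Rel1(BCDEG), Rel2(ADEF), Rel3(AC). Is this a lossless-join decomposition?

Chase test. Columns are ABCDEFG; row i has aⱼ where attribute j ∈ Reli, else bᵢⱼ.
Initial tableau (one row per fragment):
  row 1: b11 a2 a3 a4 a5 b16 a7
  row 2: a1 b22 b23 a4 a5 a6 b27
  row 3: a1 b32 a3 b34 b35 b36 b37
Rows 2 and 3 agree on A; apply A→F and equate their F entries.
Rows 1 and 2 agree on D; apply D→C and equate their C entries.
Rows 1 and 2 agree on CD; apply CD→F and equate their F entries.
Rows 1 and 3 agree on C; apply C→D and equate their D entries.
No row becomes fully distinguished — the join is lossy.

No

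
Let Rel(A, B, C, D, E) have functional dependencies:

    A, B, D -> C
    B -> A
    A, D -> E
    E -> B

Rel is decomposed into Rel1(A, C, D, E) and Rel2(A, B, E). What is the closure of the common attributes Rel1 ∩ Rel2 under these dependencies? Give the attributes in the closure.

A, B, E

Rel1 ∩ Rel2 = {A, E}.
E → B applies, adding B
Closure: {A, B, E}.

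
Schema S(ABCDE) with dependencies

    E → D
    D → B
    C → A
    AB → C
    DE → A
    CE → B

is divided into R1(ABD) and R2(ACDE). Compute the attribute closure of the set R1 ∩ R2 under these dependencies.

ABCD

R1 ∩ R2 = {AD}.
D → B applies, adding B
AB → C applies, adding C
Closure: {ABCD}.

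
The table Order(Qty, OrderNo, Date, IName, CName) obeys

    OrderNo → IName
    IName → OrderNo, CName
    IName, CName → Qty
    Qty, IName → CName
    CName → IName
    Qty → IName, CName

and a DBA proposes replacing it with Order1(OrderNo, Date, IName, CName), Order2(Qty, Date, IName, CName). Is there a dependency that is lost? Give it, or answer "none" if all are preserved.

OrderNo → IName lies within Order1.
IName → OrderNo, CName lies within Order1.
IName, CName → Qty lies within Order2.
Qty, IName → CName lies within Order2.
CName → IName lies within Order1.
Qty → IName, CName lies within Order2.
Every dependency is enforceable on the fragments, so the decomposition is dependency-preserving.

none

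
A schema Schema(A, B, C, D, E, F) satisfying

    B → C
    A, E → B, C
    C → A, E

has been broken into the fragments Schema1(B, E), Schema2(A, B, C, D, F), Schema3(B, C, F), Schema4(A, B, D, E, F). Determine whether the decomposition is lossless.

Yes

Chase test. Columns are A, B, C, D, E, F; row i has aⱼ where attribute j ∈ Schemai, else bᵢⱼ.
Initial tableau (one row per fragment):
  row 1: b11 a2 b13 b14 a5 b16
  row 2: a1 a2 a3 a4 b25 a6
  row 3: b31 a2 a3 b34 b35 a6
  row 4: a1 a2 b43 a4 a5 a6
Rows 1 and 2 agree on B; apply B→C and equate their C entries.
Rows 1 and 4 agree on B; apply B→C and equate their C entries.
Rows 1 and 2 agree on C; apply C→A, E and equate their A, E entries.
Rows 1 and 3 agree on C; apply C→A, E and equate their A, E entries.
Row 2 is now all distinguished symbols — the join is lossless.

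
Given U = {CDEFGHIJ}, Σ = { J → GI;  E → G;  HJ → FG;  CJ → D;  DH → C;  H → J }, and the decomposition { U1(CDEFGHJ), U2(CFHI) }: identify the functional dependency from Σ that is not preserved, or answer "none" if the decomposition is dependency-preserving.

J → GI

Check J → GI: no single fragment contains all of {GIJ}, and the restricted closure of {J} across the fragments never reaches {GI}.
E → G is preserved.
HJ → FG is preserved.
CJ → D is preserved.
DH → C is preserved.
H → J is preserved.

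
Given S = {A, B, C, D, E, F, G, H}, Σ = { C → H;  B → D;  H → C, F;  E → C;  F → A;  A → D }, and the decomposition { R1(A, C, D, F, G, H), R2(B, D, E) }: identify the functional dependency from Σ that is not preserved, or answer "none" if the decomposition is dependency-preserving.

E → C

Check E → C: no single fragment contains all of {C, E}, and the restricted closure of {E} across the fragments never reaches {C}.
C → H is preserved.
B → D is preserved.
H → C, F is preserved.
F → A is preserved.
A → D is preserved.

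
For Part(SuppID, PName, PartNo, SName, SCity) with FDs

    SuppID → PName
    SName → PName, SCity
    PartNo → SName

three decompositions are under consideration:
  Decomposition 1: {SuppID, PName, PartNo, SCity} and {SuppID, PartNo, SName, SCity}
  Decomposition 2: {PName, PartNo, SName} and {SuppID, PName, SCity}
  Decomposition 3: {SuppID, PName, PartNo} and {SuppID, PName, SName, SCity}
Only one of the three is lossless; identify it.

Decomposition 1

Decomposition 1: common = {SuppID, PartNo, SCity}, closure = {SuppID, PName, PartNo, SName, SCity} → lossless.
Decomposition 2: common = {PName}, closure = {PName} → lossy.
Decomposition 3: common = {SuppID, PName}, closure = {SuppID, PName} → lossy.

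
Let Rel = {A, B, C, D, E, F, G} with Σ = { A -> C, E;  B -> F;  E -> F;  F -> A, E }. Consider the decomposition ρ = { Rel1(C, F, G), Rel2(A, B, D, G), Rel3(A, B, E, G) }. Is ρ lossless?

Chase test. Columns are A, B, C, D, E, F, G; row i has aⱼ where attribute j ∈ Reli, else bᵢⱼ.
Initial tableau (one row per fragment):
  row 1: b11 b12 a3 b14 b15 a6 a7
  row 2: a1 a2 b23 a4 b25 b26 a7
  row 3: a1 a2 b33 b34 a5 b36 a7
Rows 2 and 3 agree on A; apply A→C, E and equate their C, E entries.
Rows 2 and 3 agree on B; apply B→F and equate their F entries.
No row becomes fully distinguished — the join is lossy.

No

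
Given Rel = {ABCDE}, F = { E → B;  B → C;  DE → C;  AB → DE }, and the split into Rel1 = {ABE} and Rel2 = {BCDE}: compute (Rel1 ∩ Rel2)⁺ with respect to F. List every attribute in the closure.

BCE

Rel1 ∩ Rel2 = {BE}.
B → C applies, adding C
Closure: {BCE}.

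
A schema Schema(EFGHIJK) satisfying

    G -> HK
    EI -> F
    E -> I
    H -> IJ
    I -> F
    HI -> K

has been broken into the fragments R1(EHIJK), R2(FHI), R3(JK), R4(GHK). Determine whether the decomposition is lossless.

No

Chase test. Columns are EFGHIJK; row i has aⱼ where attribute j ∈ Ri, else bᵢⱼ.
Initial tableau (one row per fragment):
  row 1: a1 b12 b13 a4 a5 a6 a7
  row 2: b21 a2 b23 a4 a5 b26 b27
  row 3: b31 b32 b33 b34 b35 a6 a7
  row 4: b41 b42 a3 a4 b45 b46 a7
Rows 1 and 2 agree on H; apply H→IJ and equate their IJ entries.
Rows 1 and 4 agree on H; apply H→IJ and equate their IJ entries.
Rows 1 and 2 agree on I; apply I→F and equate their F entries.
Rows 1 and 4 agree on I; apply I→F and equate their F entries.
Rows 1 and 2 agree on HI; apply HI→K and equate their K entries.
No row becomes fully distinguished — the join is lossy.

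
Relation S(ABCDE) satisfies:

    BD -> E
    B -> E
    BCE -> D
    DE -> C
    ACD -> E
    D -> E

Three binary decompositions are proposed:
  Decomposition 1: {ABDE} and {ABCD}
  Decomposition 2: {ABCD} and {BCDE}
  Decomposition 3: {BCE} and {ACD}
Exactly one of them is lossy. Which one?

Decomposition 3

Decomposition 1: common = {ABD}, closure = {ABCDE} → lossless.
Decomposition 2: common = {BCD}, closure = {BCDE} → lossless.
Decomposition 3: common = {C}, closure = {C} → lossy.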